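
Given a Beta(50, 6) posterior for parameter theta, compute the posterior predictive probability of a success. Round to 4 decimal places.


For a Beta-Bernoulli model, the predictive probability is the mean:
P(success) = 50/(50+6) = 50/56 = 0.8929

0.8929


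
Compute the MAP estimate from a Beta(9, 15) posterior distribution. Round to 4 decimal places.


MAP = mode of Beta distribution
= (alpha - 1)/(alpha + beta - 2)
= (9-1)/(9+15-2)
= 8/22 = 0.3636

0.3636


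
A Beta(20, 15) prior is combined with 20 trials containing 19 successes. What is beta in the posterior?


In conjugate updating:
beta_posterior = beta_prior + (n - k)
= 15 + (20 - 19)
= 15 + 1 = 16

16


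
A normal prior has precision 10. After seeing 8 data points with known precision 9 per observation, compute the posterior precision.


In the conjugate normal model, precisions add:
tau_posterior = tau_prior + n * tau_data
= 10 + 8*9 = 82

82


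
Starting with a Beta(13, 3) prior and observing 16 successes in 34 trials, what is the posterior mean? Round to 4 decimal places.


Posterior parameters: alpha = 13 + 16 = 29
beta = 3 + 18 = 21
Posterior mean = alpha / (alpha + beta) = 29 / 50
= 0.58

0.58


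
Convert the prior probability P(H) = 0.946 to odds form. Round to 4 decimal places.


P(not H) = 1 - 0.946 = 0.054
Odds = 0.946 / 0.054 = 17.5185

17.5185


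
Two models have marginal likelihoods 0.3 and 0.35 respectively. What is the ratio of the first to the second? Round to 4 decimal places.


Evidence ratio = 0.3 / 0.35
= 0.8571

0.8571


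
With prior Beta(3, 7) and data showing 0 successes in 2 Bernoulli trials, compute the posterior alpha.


Conjugate update: alpha_posterior = alpha_prior + k
= 3 + 0 = 3

3


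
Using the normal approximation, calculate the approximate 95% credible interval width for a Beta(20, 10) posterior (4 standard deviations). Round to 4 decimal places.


Var(Beta) = 20*10/(30^2 * 31) = 0.0072
SD = 0.0847
Width ~ 4*SD = 0.3387

0.3387


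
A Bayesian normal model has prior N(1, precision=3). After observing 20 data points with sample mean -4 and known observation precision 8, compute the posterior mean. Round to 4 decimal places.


Posterior mean = (prior_precision * prior_mean + n * data_precision * data_mean) / (prior_precision + n * data_precision)
Numerator = 3*1 + 20*8*-4 = -637
Denominator = 3 + 20*8 = 163
Posterior mean = -3.908

-3.908


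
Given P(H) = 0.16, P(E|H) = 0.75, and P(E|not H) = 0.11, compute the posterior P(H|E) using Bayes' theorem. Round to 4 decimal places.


By Bayes' theorem: P(H|E) = P(E|H)*P(H) / P(E)
P(E) = P(E|H)*P(H) + P(E|not H)*P(not H)
P(E) = 0.75*0.16 + 0.11*0.84 = 0.2124
P(H|E) = 0.75*0.16 / 0.2124 = 0.565

0.565


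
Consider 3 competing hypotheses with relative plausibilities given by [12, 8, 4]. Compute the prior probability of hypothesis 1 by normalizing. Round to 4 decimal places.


Sum of weights = 12 + 8 + 4 = 24
Normalized prior for H1 = 12 / 24
= 0.5

0.5


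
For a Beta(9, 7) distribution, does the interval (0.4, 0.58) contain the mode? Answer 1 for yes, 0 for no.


Mode of Beta(a,b) = (a-1)/(a+b-2)
= (9-1)/(9+7-2) = 0.5714
Check: 0.4 <= 0.5714 <= 0.58?
Result: 1

1


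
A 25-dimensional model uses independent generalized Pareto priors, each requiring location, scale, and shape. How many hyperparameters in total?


Per parameter: 3 (location, scale, and shape).
Total = 25 * 3 = 75

75


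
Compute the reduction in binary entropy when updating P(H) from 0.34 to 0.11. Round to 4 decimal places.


H_before = -p*log2(p) - (1-p)*log2(1-p) for p=0.34: 0.9248
H_after for p=0.11: 0.4999
Reduction = 0.9248 - 0.4999 = 0.4249

0.4249


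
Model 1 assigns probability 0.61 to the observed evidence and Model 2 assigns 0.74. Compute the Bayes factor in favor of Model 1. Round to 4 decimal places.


BF = P(data|M1) / P(data|M2)
= 0.61 / 0.74 = 0.8243

0.8243


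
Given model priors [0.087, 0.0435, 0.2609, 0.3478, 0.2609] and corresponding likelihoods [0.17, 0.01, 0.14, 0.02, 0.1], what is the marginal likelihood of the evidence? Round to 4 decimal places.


P(E) = sum_i P(M_i) P(E|M_i)
= 0.0148 + 0.0004 + 0.0365 + 0.007 + 0.0261
= 0.0848

0.0848


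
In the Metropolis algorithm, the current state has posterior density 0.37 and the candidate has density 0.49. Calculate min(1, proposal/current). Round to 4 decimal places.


Ratio = 0.49/0.37 = 1.3243
Acceptance probability = min(1, 1.3243)
= 1.0

1.0


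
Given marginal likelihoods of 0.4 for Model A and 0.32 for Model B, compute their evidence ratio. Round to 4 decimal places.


Ratio = ML(A) / ML(B) = 0.4/0.32
= 1.25

1.25


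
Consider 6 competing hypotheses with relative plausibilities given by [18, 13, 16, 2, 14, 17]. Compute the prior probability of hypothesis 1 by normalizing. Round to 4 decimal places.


Sum of weights = 18 + 13 + 16 + 2 + 14 + 17 = 80
Normalized prior for H1 = 18 / 80
= 0.225

0.225


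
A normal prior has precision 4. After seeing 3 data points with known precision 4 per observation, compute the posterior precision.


In the conjugate normal model, precisions add:
tau_posterior = tau_prior + n * tau_data
= 4 + 3*4 = 16

16


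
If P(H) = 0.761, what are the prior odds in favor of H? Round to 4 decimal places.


Prior odds = P(H) / (1 - P(H))
= 0.761 / 0.239
= 3.1841

3.1841


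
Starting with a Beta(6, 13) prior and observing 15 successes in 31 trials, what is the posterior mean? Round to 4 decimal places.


Posterior parameters: alpha = 6 + 15 = 21
beta = 13 + 16 = 29
Posterior mean = alpha / (alpha + beta) = 21 / 50
= 0.42

0.42


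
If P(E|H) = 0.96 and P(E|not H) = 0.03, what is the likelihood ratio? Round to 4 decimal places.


Likelihood ratio = P(E|H) / P(E|not H)
= 0.96 / 0.03
= 32.0

32.0


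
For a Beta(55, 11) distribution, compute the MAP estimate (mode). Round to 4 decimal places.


MAP = mode = (a-1)/(a+b-2)
= (55-1)/(55+11-2)
= 54/64 = 0.8438

0.8438


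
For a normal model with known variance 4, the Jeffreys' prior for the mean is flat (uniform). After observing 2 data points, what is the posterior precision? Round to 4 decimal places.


Jeffreys' prior for normal mean (known variance) is flat.
Prior precision = 0.
Posterior precision = prior_prec + n/sigma^2 = 0 + 2/4
= 0.5

0.5


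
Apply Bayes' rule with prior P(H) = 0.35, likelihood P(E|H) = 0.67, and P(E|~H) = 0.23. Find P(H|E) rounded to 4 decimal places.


Step 1: Compute marginal P(E) = P(E|H)P(H) + P(E|~H)P(~H)
= 0.67*0.35 + 0.23*0.65 = 0.384
Step 2: P(H|E) = P(E|H)P(H)/P(E) = 0.2345/0.384
= 0.6107

0.6107


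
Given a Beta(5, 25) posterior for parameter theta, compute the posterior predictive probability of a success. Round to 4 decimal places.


For a Beta-Bernoulli model, the predictive probability is the mean:
P(success) = 5/(5+25) = 5/30 = 0.1667

0.1667


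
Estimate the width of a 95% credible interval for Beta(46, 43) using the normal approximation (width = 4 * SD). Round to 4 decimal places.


For Beta(a,b): Var = ab/((a+b)^2(a+b+1))
Var = 0.0028, SD = 0.0527
Approximate 95% CI width = 4 * 0.0527 = 0.2107

0.2107


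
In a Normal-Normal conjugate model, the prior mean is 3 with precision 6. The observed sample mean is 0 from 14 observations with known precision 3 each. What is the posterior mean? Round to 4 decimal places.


Posterior precision = tau0 + n*tau = 6 + 14*3 = 48
Posterior mean = (tau0*mu0 + n*tau*xbar) / posterior_precision
= (6*3 + 14*3*0) / 48
= 18 / 48 = 0.375

0.375


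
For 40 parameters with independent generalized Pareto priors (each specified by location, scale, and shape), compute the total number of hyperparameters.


A generalized Pareto prior has 3 hyperparameters per parameter.
Total = 40 * 3 = 120

120


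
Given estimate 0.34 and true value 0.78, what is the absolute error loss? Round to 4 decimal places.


Absolute error = |estimate - true|
= |-0.44| = 0.44

0.44


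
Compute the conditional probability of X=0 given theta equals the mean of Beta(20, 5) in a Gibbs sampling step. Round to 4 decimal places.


Mean of Beta(20, 5) = 0.8
P(X=0 | theta=0.8) = 0.2

0.2


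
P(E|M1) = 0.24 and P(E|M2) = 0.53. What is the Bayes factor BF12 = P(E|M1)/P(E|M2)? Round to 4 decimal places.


Bayes factor BF12 = P(E|M1) / P(E|M2)
= 0.24 / 0.53
= 0.4528

0.4528


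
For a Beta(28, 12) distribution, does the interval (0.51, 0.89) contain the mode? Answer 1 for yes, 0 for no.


Mode of Beta(a,b) = (a-1)/(a+b-2)
= (28-1)/(28+12-2) = 0.7105
Check: 0.51 <= 0.7105 <= 0.89?
Result: 1

1


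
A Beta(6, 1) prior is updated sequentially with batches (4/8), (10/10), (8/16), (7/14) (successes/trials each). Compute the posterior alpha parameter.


Sequential conjugate updating is equivalent to a single batch update.
Total successes across all batches = 29
alpha_posterior = alpha_prior + total_successes = 6 + 29
= 35

35


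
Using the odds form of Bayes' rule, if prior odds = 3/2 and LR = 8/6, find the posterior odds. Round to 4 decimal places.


Bayes' rule in odds form: posterior odds = prior odds * LR
= (3 * 8) / (2 * 6)
= 24/12 = 2.0

2.0


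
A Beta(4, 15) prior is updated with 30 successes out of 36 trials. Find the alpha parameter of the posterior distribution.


In the Beta-Binomial conjugate update:
alpha_post = alpha_prior + successes
= 4 + 30
= 34

34


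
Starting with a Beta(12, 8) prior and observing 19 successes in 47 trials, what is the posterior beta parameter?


Posterior beta = prior beta + failures
Failures = 47 - 19 = 28
beta_post = 8 + 28 = 36

36


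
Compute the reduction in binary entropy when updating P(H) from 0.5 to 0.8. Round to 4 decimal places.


H_before = -p*log2(p) - (1-p)*log2(1-p) for p=0.5: 1.0
H_after for p=0.8: 0.7219
Reduction = 1.0 - 0.7219 = 0.2781

0.2781


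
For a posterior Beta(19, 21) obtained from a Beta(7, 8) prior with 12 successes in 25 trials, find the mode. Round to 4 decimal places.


Mode = (alpha - 1) / (alpha + beta - 2)
= 18 / 38
= 0.4737

0.4737


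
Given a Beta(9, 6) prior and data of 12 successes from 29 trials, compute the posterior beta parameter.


Number of failures = 29 - 12 = 17
Posterior beta = 6 + 17 = 23

23


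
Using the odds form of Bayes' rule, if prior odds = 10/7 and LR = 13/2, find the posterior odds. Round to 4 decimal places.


Bayes' rule in odds form: posterior odds = prior odds * LR
= (10 * 13) / (7 * 2)
= 130/14 = 9.2857

9.2857


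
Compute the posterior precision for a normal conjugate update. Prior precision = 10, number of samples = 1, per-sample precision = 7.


tau_post = tau_0 + n * tau
= 10 + 1 * 7 = 17

17


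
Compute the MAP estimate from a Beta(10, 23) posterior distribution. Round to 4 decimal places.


MAP = mode of Beta distribution
= (alpha - 1)/(alpha + beta - 2)
= (10-1)/(10+23-2)
= 9/31 = 0.2903

0.2903


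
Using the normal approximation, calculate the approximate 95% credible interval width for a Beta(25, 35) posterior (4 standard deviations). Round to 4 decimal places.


Var(Beta) = 25*35/(60^2 * 61) = 0.004
SD = 0.0631
Width ~ 4*SD = 0.2525

0.2525


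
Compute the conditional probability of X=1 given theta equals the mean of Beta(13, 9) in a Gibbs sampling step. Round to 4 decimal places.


Mean of Beta(13, 9) = 0.5909
P(X=1 | theta=0.5909) = 0.5909

0.5909


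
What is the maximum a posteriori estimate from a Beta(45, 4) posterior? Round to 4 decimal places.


The MAP estimate equals the mode of the distribution.
Mode of Beta(a,b) = (a-1)/(a+b-2)
= 44/47
= 0.9362

0.9362


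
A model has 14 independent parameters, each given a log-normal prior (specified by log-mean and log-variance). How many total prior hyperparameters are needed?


Each log-normal prior needs 2 hyperparameters (log-mean and log-variance).
Total = 2 * 14 = 28

28


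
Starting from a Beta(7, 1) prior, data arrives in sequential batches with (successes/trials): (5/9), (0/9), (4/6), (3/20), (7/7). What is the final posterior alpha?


In sequential Bayesian updating, we sum all successes.
Total successes = 19
Final alpha = 7 + 19 = 26

26


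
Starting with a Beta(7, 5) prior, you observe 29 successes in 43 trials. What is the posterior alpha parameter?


For a Beta-Binomial conjugate model:
Posterior alpha = prior alpha + number of successes
= 7 + 29 = 36

36


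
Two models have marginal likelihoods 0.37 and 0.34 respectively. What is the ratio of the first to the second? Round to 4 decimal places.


Evidence ratio = 0.37 / 0.34
= 1.0882

1.0882


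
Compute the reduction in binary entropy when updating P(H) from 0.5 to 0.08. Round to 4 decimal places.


H_before = -p*log2(p) - (1-p)*log2(1-p) for p=0.5: 1.0
H_after for p=0.08: 0.4022
Reduction = 1.0 - 0.4022 = 0.5978

0.5978


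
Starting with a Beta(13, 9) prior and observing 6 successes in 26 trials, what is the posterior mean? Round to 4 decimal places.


Posterior parameters: alpha = 13 + 6 = 19
beta = 9 + 20 = 29
Posterior mean = alpha / (alpha + beta) = 19 / 48
= 0.3958

0.3958


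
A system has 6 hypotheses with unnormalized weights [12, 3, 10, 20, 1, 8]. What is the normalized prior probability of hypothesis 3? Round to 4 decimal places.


The normalized prior is the weight divided by the total.
Total weight = 54
P(H3) = 10 / 54 = 0.1852

0.1852


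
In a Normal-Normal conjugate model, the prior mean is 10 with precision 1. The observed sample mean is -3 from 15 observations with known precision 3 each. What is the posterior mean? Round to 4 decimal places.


Posterior precision = tau0 + n*tau = 1 + 15*3 = 46
Posterior mean = (tau0*mu0 + n*tau*xbar) / posterior_precision
= (1*10 + 15*3*-3) / 46
= -125 / 46 = -2.7174

-2.7174


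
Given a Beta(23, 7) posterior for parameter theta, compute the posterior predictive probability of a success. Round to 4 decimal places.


For a Beta-Bernoulli model, the predictive probability is the mean:
P(success) = 23/(23+7) = 23/30 = 0.7667

0.7667


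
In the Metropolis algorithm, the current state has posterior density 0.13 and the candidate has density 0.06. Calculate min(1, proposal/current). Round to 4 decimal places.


Ratio = 0.06/0.13 = 0.4615
Acceptance probability = min(1, 0.4615)
= 0.4615

0.4615


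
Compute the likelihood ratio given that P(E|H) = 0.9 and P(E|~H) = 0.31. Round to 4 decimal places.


LR = P(E|H) / P(E|~H)
= 0.9 / 0.31 = 2.9032

2.9032


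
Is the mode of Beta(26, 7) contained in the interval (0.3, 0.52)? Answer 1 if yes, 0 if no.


Mode = (a-1)/(a+b-2) = 25/31 = 0.8065
Interval: (0.3, 0.52)
Contains mode? 0

0


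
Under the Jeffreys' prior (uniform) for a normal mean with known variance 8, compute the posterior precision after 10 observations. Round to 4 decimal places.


Prior precision = 0 (flat prior).
Post. prec. = 0 + n/var = 10/8 = 1.25

1.25


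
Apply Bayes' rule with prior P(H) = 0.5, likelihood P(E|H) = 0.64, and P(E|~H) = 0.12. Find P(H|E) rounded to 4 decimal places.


Step 1: Compute marginal P(E) = P(E|H)P(H) + P(E|~H)P(~H)
= 0.64*0.5 + 0.12*0.5 = 0.38
Step 2: P(H|E) = P(E|H)P(H)/P(E) = 0.32/0.38
= 0.8421

0.8421


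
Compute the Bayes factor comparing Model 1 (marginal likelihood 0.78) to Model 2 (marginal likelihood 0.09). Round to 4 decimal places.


BF12 = marginal likelihood of M1 / marginal likelihood of M2
= 0.78/0.09
= 8.6667

8.6667


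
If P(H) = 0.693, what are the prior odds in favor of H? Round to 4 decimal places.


Prior odds = P(H) / (1 - P(H))
= 0.693 / 0.307
= 2.2573

2.2573


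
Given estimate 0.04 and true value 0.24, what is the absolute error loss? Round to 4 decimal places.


Absolute error = |estimate - true|
= |-0.2| = 0.2

0.2


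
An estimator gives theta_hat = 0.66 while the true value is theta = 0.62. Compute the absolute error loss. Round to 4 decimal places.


The absolute error loss is |theta_hat - theta|
= |0.66 - 0.62|
= 0.04

0.04


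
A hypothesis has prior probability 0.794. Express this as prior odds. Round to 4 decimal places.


Odds = P(H) / P(not H) = 0.794 / 0.206
= 3.8544

3.8544


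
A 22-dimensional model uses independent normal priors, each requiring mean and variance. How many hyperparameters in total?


Per parameter: 2 (mean and variance).
Total = 22 * 2 = 44

44


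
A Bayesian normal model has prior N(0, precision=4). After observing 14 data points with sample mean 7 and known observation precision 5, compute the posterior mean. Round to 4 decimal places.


Posterior mean = (prior_precision * prior_mean + n * data_precision * data_mean) / (prior_precision + n * data_precision)
Numerator = 4*0 + 14*5*7 = 490
Denominator = 4 + 14*5 = 74
Posterior mean = 6.6216

6.6216


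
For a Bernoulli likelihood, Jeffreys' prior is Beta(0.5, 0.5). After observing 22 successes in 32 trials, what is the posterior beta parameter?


Jeffreys' prior for Bernoulli is Beta(0.5, 0.5).
Posterior is Beta(0.5 + k, 0.5 + n - k).
Posterior beta = 0.5 + (n - k) = 0.5 + 10 = 10.5

10.5


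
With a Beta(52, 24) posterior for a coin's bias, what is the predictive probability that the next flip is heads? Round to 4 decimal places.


The predictive probability equals the posterior mean.
P(next = heads) = alpha / (alpha + beta)
= 52 / 76 = 0.6842

0.6842


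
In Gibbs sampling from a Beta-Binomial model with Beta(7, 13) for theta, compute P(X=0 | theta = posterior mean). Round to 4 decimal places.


Posterior mean = alpha/(alpha+beta) = 7/20 = 0.35
P(X=0|theta=mean) = 1 - theta = 0.65

0.65


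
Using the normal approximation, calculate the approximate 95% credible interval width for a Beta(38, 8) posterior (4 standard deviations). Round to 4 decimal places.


Var(Beta) = 38*8/(46^2 * 47) = 0.0031
SD = 0.0553
Width ~ 4*SD = 0.2212

0.2212


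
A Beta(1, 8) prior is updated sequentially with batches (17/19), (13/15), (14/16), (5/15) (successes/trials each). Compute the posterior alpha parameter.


Sequential conjugate updating is equivalent to a single batch update.
Total successes across all batches = 49
alpha_posterior = alpha_prior + total_successes = 1 + 49
= 50

50


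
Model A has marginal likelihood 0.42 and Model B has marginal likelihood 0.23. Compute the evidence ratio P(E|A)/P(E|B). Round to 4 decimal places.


Evidence ratio = P(E|A) / P(E|B)
= 0.42 / 0.23
= 1.8261

1.8261


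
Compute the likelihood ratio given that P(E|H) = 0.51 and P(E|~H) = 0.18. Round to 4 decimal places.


LR = P(E|H) / P(E|~H)
= 0.51 / 0.18 = 2.8333

2.8333


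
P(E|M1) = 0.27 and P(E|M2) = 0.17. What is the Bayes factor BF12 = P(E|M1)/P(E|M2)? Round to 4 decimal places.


Bayes factor BF12 = P(E|M1) / P(E|M2)
= 0.27 / 0.17
= 1.5882

1.5882


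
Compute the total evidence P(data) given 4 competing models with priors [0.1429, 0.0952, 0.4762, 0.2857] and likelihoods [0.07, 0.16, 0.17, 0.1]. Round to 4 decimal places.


Marginal likelihood = sum P(model_i) * P(data|model_i)
Model 1: 0.1429 * 0.07 = 0.01
Model 2: 0.0952 * 0.16 = 0.0152
Model 3: 0.4762 * 0.17 = 0.081
Model 4: 0.2857 * 0.1 = 0.0286
Total = 0.1348

0.1348


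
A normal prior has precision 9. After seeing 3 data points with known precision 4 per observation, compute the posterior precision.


In the conjugate normal model, precisions add:
tau_posterior = tau_prior + n * tau_data
= 9 + 3*4 = 21

21


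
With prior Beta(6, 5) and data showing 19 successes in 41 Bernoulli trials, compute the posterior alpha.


Conjugate update: alpha_posterior = alpha_prior + k
= 6 + 19 = 25

25


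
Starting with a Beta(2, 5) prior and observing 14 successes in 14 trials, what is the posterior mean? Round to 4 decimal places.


Posterior parameters: alpha = 2 + 14 = 16
beta = 5 + 0 = 5
Posterior mean = alpha / (alpha + beta) = 16 / 21
= 0.7619

0.7619


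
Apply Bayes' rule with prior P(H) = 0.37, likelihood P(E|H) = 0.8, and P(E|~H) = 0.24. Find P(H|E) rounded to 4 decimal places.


Step 1: Compute marginal P(E) = P(E|H)P(H) + P(E|~H)P(~H)
= 0.8*0.37 + 0.24*0.63 = 0.4472
Step 2: P(H|E) = P(E|H)P(H)/P(E) = 0.296/0.4472
= 0.6619

0.6619


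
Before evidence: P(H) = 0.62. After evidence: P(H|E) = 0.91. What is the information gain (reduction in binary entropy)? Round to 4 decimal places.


Prior entropy = 0.958
Posterior entropy = 0.4365
Information gain = 0.958 - 0.4365 = 0.5216

0.5216


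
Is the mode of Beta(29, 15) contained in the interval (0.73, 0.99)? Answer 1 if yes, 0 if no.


Mode = (a-1)/(a+b-2) = 28/42 = 0.6667
Interval: (0.73, 0.99)
Contains mode? 0

0


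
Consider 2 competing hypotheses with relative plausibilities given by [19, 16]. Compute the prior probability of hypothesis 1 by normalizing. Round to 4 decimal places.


Sum of weights = 19 + 16 = 35
Normalized prior for H1 = 19 / 35
= 0.5429

0.5429


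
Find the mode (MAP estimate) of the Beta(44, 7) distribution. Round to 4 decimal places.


For Beta(a,b) with a,b > 1:
Mode = (a-1)/(a+b-2) = (44-1)/(51-2)
= 43/49 = 0.8776

0.8776


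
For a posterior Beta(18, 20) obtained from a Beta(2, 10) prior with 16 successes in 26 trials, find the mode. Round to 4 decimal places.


Mode = (alpha - 1) / (alpha + beta - 2)
= 17 / 36
= 0.4722

0.4722


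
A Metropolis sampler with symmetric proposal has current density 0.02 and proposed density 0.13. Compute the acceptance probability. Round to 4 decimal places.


For symmetric proposals, acceptance = min(1, pi(x*)/pi(x))
= min(1, 0.13/0.02)
= min(1, 6.5) = 1.0

1.0


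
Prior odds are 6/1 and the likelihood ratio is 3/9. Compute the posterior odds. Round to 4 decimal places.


Posterior odds = prior odds * likelihood ratio
= (6/1) * (3/9)
= 18 / 9
= 2.0

2.0


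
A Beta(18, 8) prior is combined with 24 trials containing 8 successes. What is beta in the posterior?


In conjugate updating:
beta_posterior = beta_prior + (n - k)
= 8 + (24 - 8)
= 8 + 16 = 24

24


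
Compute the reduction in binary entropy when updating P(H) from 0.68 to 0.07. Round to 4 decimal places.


H_before = -p*log2(p) - (1-p)*log2(1-p) for p=0.68: 0.9044
H_after for p=0.07: 0.3659
Reduction = 0.9044 - 0.3659 = 0.5385

0.5385


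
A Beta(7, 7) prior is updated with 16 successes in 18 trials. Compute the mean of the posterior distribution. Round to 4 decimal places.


After update: Beta(23, 9)
Mean = 23 / (23 + 9) = 23 / 32
= 0.7188

0.7188


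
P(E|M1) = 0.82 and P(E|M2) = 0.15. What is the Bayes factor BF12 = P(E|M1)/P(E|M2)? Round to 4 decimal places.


Bayes factor BF12 = P(E|M1) / P(E|M2)
= 0.82 / 0.15
= 5.4667

5.4667


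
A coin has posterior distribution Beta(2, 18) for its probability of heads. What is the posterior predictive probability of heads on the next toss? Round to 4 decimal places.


Posterior predictive = E[theta] = alpha/(alpha+beta)
= 2/20
= 0.1

0.1


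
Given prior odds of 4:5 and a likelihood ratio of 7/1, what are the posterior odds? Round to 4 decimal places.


Posterior odds = prior odds * LR
Prior odds = 4/5 = 0.8
LR = 7/1 = 7.0
Posterior odds = 0.8 * 7.0 = 5.6

5.6


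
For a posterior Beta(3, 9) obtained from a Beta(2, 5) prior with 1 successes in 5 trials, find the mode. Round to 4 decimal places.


Mode = (alpha - 1) / (alpha + beta - 2)
= 2 / 10
= 0.2

0.2


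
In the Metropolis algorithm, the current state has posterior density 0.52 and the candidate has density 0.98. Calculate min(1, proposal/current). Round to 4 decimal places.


Ratio = 0.98/0.52 = 1.8846
Acceptance probability = min(1, 1.8846)
= 1.0

1.0


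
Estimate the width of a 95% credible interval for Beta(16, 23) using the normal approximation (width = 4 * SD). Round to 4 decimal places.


For Beta(a,b): Var = ab/((a+b)^2(a+b+1))
Var = 0.006, SD = 0.0778
Approximate 95% CI width = 4 * 0.0778 = 0.3111

0.3111


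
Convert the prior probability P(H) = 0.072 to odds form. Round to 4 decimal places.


P(not H) = 1 - 0.072 = 0.928
Odds = 0.072 / 0.928 = 0.0776

0.0776


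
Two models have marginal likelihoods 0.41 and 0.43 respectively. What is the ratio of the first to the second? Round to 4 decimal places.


Evidence ratio = 0.41 / 0.43
= 0.9535

0.9535


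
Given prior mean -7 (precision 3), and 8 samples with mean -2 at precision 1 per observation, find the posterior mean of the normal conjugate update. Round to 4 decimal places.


The posterior mean is a precision-weighted average of prior and data.
Post. prec. = 3 + 8 = 11
Post. mean = (-21 + -16)/11 = -37/11 = -3.3636

-3.3636


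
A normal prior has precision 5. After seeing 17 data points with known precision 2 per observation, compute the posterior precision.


In the conjugate normal model, precisions add:
tau_posterior = tau_prior + n * tau_data
= 5 + 17*2 = 39

39


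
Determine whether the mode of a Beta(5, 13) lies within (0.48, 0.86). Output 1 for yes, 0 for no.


First find the mode: (a-1)/(a+b-2) = 0.25
Is 0.25 in (0.48, 0.86)? 0

0


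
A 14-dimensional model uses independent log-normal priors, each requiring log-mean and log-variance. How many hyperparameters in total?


Per parameter: 2 (log-mean and log-variance).
Total = 14 * 2 = 28

28


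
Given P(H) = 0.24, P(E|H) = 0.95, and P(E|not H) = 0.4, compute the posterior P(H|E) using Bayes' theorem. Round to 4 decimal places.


By Bayes' theorem: P(H|E) = P(E|H)*P(H) / P(E)
P(E) = P(E|H)*P(H) + P(E|not H)*P(not H)
P(E) = 0.95*0.24 + 0.4*0.76 = 0.532
P(H|E) = 0.95*0.24 / 0.532 = 0.4286

0.4286


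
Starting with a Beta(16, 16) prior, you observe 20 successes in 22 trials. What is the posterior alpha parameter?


For a Beta-Binomial conjugate model:
Posterior alpha = prior alpha + number of successes
= 16 + 20 = 36

36


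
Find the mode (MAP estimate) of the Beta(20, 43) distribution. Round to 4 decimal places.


For Beta(a,b) with a,b > 1:
Mode = (a-1)/(a+b-2) = (20-1)/(63-2)
= 19/61 = 0.3115

0.3115


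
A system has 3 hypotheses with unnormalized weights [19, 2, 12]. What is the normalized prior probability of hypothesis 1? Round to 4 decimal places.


The normalized prior is the weight divided by the total.
Total weight = 33
P(H1) = 19 / 33 = 0.5758

0.5758


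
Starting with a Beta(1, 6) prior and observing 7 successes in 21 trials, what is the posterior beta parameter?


Posterior beta = prior beta + failures
Failures = 21 - 7 = 14
beta_post = 6 + 14 = 20

20


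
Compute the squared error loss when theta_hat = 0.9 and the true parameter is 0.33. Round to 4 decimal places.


L = (theta_hat - theta_true)^2
= (0.9 - 0.33)^2
= 0.57^2 = 0.3249

0.3249


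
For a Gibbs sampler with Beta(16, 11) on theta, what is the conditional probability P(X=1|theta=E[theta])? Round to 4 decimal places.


E[theta] = 16/(16+11) = 0.5926
P(X=1|theta) = theta = 0.5926

0.5926


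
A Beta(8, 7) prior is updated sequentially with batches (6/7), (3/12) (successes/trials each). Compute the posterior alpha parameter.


Sequential conjugate updating is equivalent to a single batch update.
Total successes across all batches = 9
alpha_posterior = alpha_prior + total_successes = 8 + 9
= 17

17


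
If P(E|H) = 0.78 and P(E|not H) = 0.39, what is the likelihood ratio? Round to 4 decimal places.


Likelihood ratio = P(E|H) / P(E|not H)
= 0.78 / 0.39
= 2.0

2.0


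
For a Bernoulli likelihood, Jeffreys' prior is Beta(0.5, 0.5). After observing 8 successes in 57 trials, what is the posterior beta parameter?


Jeffreys' prior for Bernoulli is Beta(0.5, 0.5).
Posterior is Beta(0.5 + k, 0.5 + n - k).
Posterior beta = 0.5 + (n - k) = 0.5 + 49 = 49.5

49.5


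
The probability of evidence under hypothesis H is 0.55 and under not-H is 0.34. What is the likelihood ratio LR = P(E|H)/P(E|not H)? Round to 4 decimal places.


LR = 0.55 / 0.34
= 1.6176

1.6176


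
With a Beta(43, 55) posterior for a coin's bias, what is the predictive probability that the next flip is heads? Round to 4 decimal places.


The predictive probability equals the posterior mean.
P(next = heads) = alpha / (alpha + beta)
= 43 / 98 = 0.4388

0.4388


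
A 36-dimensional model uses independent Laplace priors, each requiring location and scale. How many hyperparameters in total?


Per parameter: 2 (location and scale).
Total = 36 * 2 = 72

72


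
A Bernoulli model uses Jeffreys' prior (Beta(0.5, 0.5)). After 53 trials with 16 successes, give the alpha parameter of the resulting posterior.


Posterior = Beta(prior_alpha + successes, prior_beta + failures)
= Beta(0.5 + 16, 0.5 + 37)
Posterior alpha = 0.5 + k = 0.5 + 16 = 16.5

16.5


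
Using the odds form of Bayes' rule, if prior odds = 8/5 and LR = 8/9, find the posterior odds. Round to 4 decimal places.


Bayes' rule in odds form: posterior odds = prior odds * LR
= (8 * 8) / (5 * 9)
= 64/45 = 1.4222

1.4222


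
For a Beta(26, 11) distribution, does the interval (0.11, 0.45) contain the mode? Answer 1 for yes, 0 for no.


Mode of Beta(a,b) = (a-1)/(a+b-2)
= (26-1)/(26+11-2) = 0.7143
Check: 0.11 <= 0.7143 <= 0.45?
Result: 0

0


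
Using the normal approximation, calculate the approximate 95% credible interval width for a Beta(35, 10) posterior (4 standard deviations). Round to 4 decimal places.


Var(Beta) = 35*10/(45^2 * 46) = 0.0038
SD = 0.0613
Width ~ 4*SD = 0.2452

0.2452


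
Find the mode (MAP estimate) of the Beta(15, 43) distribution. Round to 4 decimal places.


For Beta(a,b) with a,b > 1:
Mode = (a-1)/(a+b-2) = (15-1)/(58-2)
= 14/56 = 0.25

0.25


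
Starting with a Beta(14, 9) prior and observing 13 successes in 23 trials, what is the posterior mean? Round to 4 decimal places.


Posterior parameters: alpha = 14 + 13 = 27
beta = 9 + 10 = 19
Posterior mean = alpha / (alpha + beta) = 27 / 46
= 0.587

0.587


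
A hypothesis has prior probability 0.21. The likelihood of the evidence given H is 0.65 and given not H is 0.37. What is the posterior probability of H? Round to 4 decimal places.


Using Bayes' theorem:
P(E) = 0.21 * 0.65 + 0.79 * 0.37
P(E) = 0.4288
P(H|E) = (0.21 * 0.65) / 0.4288 = 0.3183

0.3183


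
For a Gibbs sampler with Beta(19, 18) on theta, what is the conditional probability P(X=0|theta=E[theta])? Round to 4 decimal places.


E[theta] = 19/(19+18) = 0.5135
P(X=0|theta) = 1 - theta = 0.4865

0.4865


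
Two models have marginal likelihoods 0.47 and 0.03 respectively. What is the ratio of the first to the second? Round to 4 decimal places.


Evidence ratio = 0.47 / 0.03
= 15.6667

15.6667


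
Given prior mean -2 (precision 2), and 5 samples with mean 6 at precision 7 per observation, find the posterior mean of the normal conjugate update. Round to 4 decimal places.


The posterior mean is a precision-weighted average of prior and data.
Post. prec. = 2 + 35 = 37
Post. mean = (-4 + 210)/37 = 206/37 = 5.5676

5.5676


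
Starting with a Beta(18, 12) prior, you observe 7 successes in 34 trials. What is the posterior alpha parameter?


For a Beta-Binomial conjugate model:
Posterior alpha = prior alpha + number of successes
= 18 + 7 = 25

25


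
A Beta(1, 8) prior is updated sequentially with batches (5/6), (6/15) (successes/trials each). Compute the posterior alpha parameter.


Sequential conjugate updating is equivalent to a single batch update.
Total successes across all batches = 11
alpha_posterior = alpha_prior + total_successes = 1 + 11
= 12

12


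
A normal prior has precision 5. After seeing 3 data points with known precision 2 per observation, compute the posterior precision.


In the conjugate normal model, precisions add:
tau_posterior = tau_prior + n * tau_data
= 5 + 3*2 = 11

11


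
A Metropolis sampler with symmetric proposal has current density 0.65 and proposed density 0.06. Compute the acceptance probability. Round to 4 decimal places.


For symmetric proposals, acceptance = min(1, pi(x*)/pi(x))
= min(1, 0.06/0.65)
= min(1, 0.0923) = 0.0923

0.0923


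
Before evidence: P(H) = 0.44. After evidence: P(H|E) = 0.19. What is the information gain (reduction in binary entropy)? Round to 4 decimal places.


Prior entropy = 0.9896
Posterior entropy = 0.7015
Information gain = 0.9896 - 0.7015 = 0.2881

0.2881


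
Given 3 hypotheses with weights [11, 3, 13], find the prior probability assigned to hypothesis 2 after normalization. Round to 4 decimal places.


To normalize, divide each weight by the sum of all weights.
Sum = 27
Prior(H2) = 3/27 = 0.1111

0.1111


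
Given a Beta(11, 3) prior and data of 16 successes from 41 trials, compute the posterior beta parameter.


Number of failures = 41 - 16 = 25
Posterior beta = 3 + 25 = 28

28


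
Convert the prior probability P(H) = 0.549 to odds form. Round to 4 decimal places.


P(not H) = 1 - 0.549 = 0.451
Odds = 0.549 / 0.451 = 1.2173

1.2173


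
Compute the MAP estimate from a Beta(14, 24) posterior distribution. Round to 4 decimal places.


MAP = mode of Beta distribution
= (alpha - 1)/(alpha + beta - 2)
= (14-1)/(14+24-2)
= 13/36 = 0.3611

0.3611


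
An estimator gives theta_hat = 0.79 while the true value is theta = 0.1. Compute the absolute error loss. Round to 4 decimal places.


The absolute error loss is |theta_hat - theta|
= |0.79 - 0.1|
= 0.69

0.69


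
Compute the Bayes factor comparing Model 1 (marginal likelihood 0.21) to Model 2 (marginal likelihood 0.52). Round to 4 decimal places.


BF12 = marginal likelihood of M1 / marginal likelihood of M2
= 0.21/0.52
= 0.4038

0.4038


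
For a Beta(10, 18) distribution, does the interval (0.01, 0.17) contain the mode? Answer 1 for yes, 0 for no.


Mode of Beta(a,b) = (a-1)/(a+b-2)
= (10-1)/(10+18-2) = 0.3462
Check: 0.01 <= 0.3462 <= 0.17?
Result: 0

0


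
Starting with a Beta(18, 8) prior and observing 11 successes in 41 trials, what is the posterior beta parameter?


Posterior beta = prior beta + failures
Failures = 41 - 11 = 30
beta_post = 8 + 30 = 38

38


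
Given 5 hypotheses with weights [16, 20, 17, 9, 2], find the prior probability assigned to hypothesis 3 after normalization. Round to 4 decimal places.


To normalize, divide each weight by the sum of all weights.
Sum = 64
Prior(H3) = 17/64 = 0.2656

0.2656


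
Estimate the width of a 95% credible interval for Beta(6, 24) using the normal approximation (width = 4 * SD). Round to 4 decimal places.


For Beta(a,b): Var = ab/((a+b)^2(a+b+1))
Var = 0.0052, SD = 0.0718
Approximate 95% CI width = 4 * 0.0718 = 0.2874

0.2874


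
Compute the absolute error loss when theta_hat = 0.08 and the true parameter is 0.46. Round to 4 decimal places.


L = |theta_hat - theta_true|
= |0.08 - 0.46| = 0.38

0.38


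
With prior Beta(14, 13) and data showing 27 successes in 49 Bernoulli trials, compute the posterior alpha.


Conjugate update: alpha_posterior = alpha_prior + k
= 14 + 27 = 41

41


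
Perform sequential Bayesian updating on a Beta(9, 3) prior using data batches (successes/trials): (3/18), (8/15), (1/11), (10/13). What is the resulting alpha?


Accumulate successes: 22
Posterior alpha = prior alpha + sum of successes
= 9 + 22 = 31

31


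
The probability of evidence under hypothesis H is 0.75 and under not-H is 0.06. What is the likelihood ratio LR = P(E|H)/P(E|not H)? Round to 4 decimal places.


LR = 0.75 / 0.06
= 12.5

12.5


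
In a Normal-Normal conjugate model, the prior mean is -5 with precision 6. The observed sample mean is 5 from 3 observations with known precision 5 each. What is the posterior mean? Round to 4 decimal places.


Posterior precision = tau0 + n*tau = 6 + 3*5 = 21
Posterior mean = (tau0*mu0 + n*tau*xbar) / posterior_precision
= (6*-5 + 3*5*5) / 21
= 45 / 21 = 2.1429

2.1429


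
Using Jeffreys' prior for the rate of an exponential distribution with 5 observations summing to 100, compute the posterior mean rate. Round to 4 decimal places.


Jeffreys' prior leads to posterior Gamma(5, 100).
Mean = 5/100 = 0.05

0.05


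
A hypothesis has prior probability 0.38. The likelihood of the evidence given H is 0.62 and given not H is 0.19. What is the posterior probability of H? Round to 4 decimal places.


Using Bayes' theorem:
P(E) = 0.38 * 0.62 + 0.62 * 0.19
P(E) = 0.3534
P(H|E) = (0.38 * 0.62) / 0.3534 = 0.6667

0.6667


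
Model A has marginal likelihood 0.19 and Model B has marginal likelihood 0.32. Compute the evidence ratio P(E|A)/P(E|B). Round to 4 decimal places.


Evidence ratio = P(E|A) / P(E|B)
= 0.19 / 0.32
= 0.5938

0.5938


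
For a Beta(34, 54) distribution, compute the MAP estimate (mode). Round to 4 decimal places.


MAP = mode = (a-1)/(a+b-2)
= (34-1)/(34+54-2)
= 33/86 = 0.3837

0.3837


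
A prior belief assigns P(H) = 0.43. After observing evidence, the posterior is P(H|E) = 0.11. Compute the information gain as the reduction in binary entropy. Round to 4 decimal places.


H(prior) = -0.43*log2(0.43) - 0.57*log2(0.57)
= 0.9858
H(post) = -0.11*log2(0.11) - 0.89*log2(0.89)
= 0.4999
IG = 0.9858 - 0.4999 = 0.4859

0.4859


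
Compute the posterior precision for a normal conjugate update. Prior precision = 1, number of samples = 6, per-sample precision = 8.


tau_post = tau_0 + n * tau
= 1 + 6 * 8 = 49

49


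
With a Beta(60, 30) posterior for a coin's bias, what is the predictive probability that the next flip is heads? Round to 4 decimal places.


The predictive probability equals the posterior mean.
P(next = heads) = alpha / (alpha + beta)
= 60 / 90 = 0.6667

0.6667


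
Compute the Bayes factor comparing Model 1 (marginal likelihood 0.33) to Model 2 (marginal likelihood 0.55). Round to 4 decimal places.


BF12 = marginal likelihood of M1 / marginal likelihood of M2
= 0.33/0.55
= 0.6

0.6


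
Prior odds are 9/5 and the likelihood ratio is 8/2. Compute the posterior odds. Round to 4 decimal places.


Posterior odds = prior odds * likelihood ratio
= (9/5) * (8/2)
= 72 / 10
= 7.2

7.2


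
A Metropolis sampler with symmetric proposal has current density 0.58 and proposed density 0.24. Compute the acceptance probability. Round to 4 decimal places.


For symmetric proposals, acceptance = min(1, pi(x*)/pi(x))
= min(1, 0.24/0.58)
= min(1, 0.4138) = 0.4138

0.4138


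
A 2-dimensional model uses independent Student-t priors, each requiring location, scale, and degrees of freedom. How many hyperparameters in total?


Per parameter: 3 (location, scale, and degrees of freedom).
Total = 2 * 3 = 6

6


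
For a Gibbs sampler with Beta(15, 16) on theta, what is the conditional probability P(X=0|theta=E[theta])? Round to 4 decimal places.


E[theta] = 15/(15+16) = 0.4839
P(X=0|theta) = 1 - theta = 0.5161

0.5161


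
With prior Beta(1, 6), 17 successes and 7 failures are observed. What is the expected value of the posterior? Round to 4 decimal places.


Posterior = Beta(18, 13)
E[theta] = alpha/(alpha+beta)
= 18/31 = 0.5806

0.5806


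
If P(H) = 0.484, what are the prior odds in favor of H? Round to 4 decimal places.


Prior odds = P(H) / (1 - P(H))
= 0.484 / 0.516
= 0.938

0.938


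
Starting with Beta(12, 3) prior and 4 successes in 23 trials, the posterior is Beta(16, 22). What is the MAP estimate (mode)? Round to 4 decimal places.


The mode of Beta(a, b) when a > 1 and b > 1 is (a-1)/(a+b-2)
= (16 - 1) / (16 + 22 - 2)
= 15 / 36
= 0.4167

0.4167


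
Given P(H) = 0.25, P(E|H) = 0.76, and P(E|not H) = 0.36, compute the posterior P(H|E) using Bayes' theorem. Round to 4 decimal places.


By Bayes' theorem: P(H|E) = P(E|H)*P(H) / P(E)
P(E) = P(E|H)*P(H) + P(E|not H)*P(not H)
P(E) = 0.76*0.25 + 0.36*0.75 = 0.46
P(H|E) = 0.76*0.25 / 0.46 = 0.413

0.413


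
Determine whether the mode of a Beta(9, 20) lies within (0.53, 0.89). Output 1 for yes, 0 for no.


First find the mode: (a-1)/(a+b-2) = 0.2963
Is 0.2963 in (0.53, 0.89)? 0

0
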